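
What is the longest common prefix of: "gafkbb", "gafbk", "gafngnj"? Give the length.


Words: gafkbb, gafbk, gafngnj
  Position 0: all 'g' => match
  Position 1: all 'a' => match
  Position 2: all 'f' => match
  Position 3: ('k', 'b', 'n') => mismatch, stop
LCP = "gaf" (length 3)

3


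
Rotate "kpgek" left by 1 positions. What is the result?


Input: "kpgek", rotate left by 1
First 1 characters: "k"
Remaining characters: "pgek"
Concatenate remaining + first: "pgek" + "k" = "pgekk"

pgekk


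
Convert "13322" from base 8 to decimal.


Input: "13322" in base 8
Positional expansion:
  Digit '1' (value 1) x 8^4 = 4096
  Digit '3' (value 3) x 8^3 = 1536
  Digit '3' (value 3) x 8^2 = 192
  Digit '2' (value 2) x 8^1 = 16
  Digit '2' (value 2) x 8^0 = 2
Sum = 5842

5842


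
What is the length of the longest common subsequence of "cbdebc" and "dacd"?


LCS of "cbdebc" and "dacd"
DP table:
           d    a    c    d
      0    0    0    0    0
  c   0    0    0    1    1
  b   0    0    0    1    1
  d   0    1    1    1    2
  e   0    1    1    1    2
  b   0    1    1    1    2
  c   0    1    1    2    2
LCS length = dp[6][4] = 2

2


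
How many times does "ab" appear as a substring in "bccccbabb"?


Searching for "ab" in "bccccbabb"
Scanning each position:
  Position 0: "bc" => no
  Position 1: "cc" => no
  Position 2: "cc" => no
  Position 3: "cc" => no
  Position 4: "cb" => no
  Position 5: "ba" => no
  Position 6: "ab" => MATCH
  Position 7: "bb" => no
Total occurrences: 1

1


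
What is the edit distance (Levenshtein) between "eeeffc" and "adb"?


Computing edit distance: "eeeffc" -> "adb"
DP table:
           a    d    b
      0    1    2    3
  e   1    1    2    3
  e   2    2    2    3
  e   3    3    3    3
  f   4    4    4    4
  f   5    5    5    5
  c   6    6    6    6
Edit distance = dp[6][3] = 6

6


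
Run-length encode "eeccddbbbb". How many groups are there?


Input: eeccddbbbb
Scanning for consecutive runs:
  Group 1: 'e' x 2 (positions 0-1)
  Group 2: 'c' x 2 (positions 2-3)
  Group 3: 'd' x 2 (positions 4-5)
  Group 4: 'b' x 4 (positions 6-9)
Total groups: 4

4


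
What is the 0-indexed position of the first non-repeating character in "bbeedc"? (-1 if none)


Input: bbeedc
Character frequencies:
  'b': 2
  'c': 1
  'd': 1
  'e': 2
Scanning left to right for freq == 1:
  Position 0 ('b'): freq=2, skip
  Position 1 ('b'): freq=2, skip
  Position 2 ('e'): freq=2, skip
  Position 3 ('e'): freq=2, skip
  Position 4 ('d'): unique! => answer = 4

4


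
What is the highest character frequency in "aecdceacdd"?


Input: aecdceacdd
Character counts:
  'a': 2
  'c': 3
  'd': 3
  'e': 2
Maximum frequency: 3

3


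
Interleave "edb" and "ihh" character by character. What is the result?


Interleaving "edb" and "ihh":
  Position 0: 'e' from first, 'i' from second => "ei"
  Position 1: 'd' from first, 'h' from second => "dh"
  Position 2: 'b' from first, 'h' from second => "bh"
Result: eidhbh

eidhbh


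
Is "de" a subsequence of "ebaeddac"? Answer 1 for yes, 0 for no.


Check if "de" is a subsequence of "ebaeddac"
Greedy scan:
  Position 0 ('e'): no match needed
  Position 1 ('b'): no match needed
  Position 2 ('a'): no match needed
  Position 3 ('e'): no match needed
  Position 4 ('d'): matches sub[0] = 'd'
  Position 5 ('d'): no match needed
  Position 6 ('a'): no match needed
  Position 7 ('c'): no match needed
Only matched 1/2 characters => not a subsequence

0


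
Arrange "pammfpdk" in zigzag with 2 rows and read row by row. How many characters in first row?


Zigzag "pammfpdk" into 2 rows:
Placing characters:
  'p' => row 0
  'a' => row 1
  'm' => row 0
  'm' => row 1
  'f' => row 0
  'p' => row 1
  'd' => row 0
  'k' => row 1
Rows:
  Row 0: "pmfd"
  Row 1: "ampk"
First row length: 4

4


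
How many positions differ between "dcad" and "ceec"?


Comparing "dcad" and "ceec" position by position:
  Position 0: 'd' vs 'c' => DIFFER
  Position 1: 'c' vs 'e' => DIFFER
  Position 2: 'a' vs 'e' => DIFFER
  Position 3: 'd' vs 'c' => DIFFER
Positions that differ: 4

4


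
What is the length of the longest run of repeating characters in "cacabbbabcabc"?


Input: "cacabbbabcabc"
Scanning for longest run:
  Position 1 ('a'): new char, reset run to 1
  Position 2 ('c'): new char, reset run to 1
  Position 3 ('a'): new char, reset run to 1
  Position 4 ('b'): new char, reset run to 1
  Position 5 ('b'): continues run of 'b', length=2
  Position 6 ('b'): continues run of 'b', length=3
  Position 7 ('a'): new char, reset run to 1
  Position 8 ('b'): new char, reset run to 1
  Position 9 ('c'): new char, reset run to 1
  Position 10 ('a'): new char, reset run to 1
  Position 11 ('b'): new char, reset run to 1
  Position 12 ('c'): new char, reset run to 1
Longest run: 'b' with length 3

3


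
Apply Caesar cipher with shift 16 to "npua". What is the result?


Caesar cipher: shift "npua" by 16
  'n' (pos 13) + 16 = pos 3 = 'd'
  'p' (pos 15) + 16 = pos 5 = 'f'
  'u' (pos 20) + 16 = pos 10 = 'k'
  'a' (pos 0) + 16 = pos 16 = 'q'
Result: dfkq

dfkq


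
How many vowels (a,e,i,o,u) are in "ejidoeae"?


Input: ejidoeae
Checking each character:
  'e' at position 0: vowel (running total: 1)
  'j' at position 1: consonant
  'i' at position 2: vowel (running total: 2)
  'd' at position 3: consonant
  'o' at position 4: vowel (running total: 3)
  'e' at position 5: vowel (running total: 4)
  'a' at position 6: vowel (running total: 5)
  'e' at position 7: vowel (running total: 6)
Total vowels: 6

6


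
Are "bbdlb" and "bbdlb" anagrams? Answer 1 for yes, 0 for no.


Strings: "bbdlb", "bbdlb"
Sorted first:  bbbdl
Sorted second: bbbdl
Sorted forms match => anagrams

1


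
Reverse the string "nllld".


Input: nllld
Reading characters right to left:
  Position 4: 'd'
  Position 3: 'l'
  Position 2: 'l'
  Position 1: 'l'
  Position 0: 'n'
Reversed: dllln

dllln


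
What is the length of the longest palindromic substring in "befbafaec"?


Input: "befbafaec"
Checking substrings for palindromes:
  [4:7] "afa" (len 3) => palindrome
Longest palindromic substring: "afa" with length 3

3


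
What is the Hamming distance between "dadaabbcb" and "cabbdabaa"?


Comparing "dadaabbcb" and "cabbdabaa" position by position:
  Position 0: 'd' vs 'c' => differ
  Position 1: 'a' vs 'a' => same
  Position 2: 'd' vs 'b' => differ
  Position 3: 'a' vs 'b' => differ
  Position 4: 'a' vs 'd' => differ
  Position 5: 'b' vs 'a' => differ
  Position 6: 'b' vs 'b' => same
  Position 7: 'c' vs 'a' => differ
  Position 8: 'b' vs 'a' => differ
Total differences (Hamming distance): 7

7


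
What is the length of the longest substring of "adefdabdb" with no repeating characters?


Input: "adefdabdb"
Sliding window (track last position of each char):
  Position 0 ('a'): window [0,0] length 1 -- new best
  Position 1 ('d'): window [0,1] length 2 -- new best
  Position 2 ('e'): window [0,2] length 3 -- new best
  Position 3 ('f'): window [0,3] length 4 -- new best
  Position 4 ('d'): repeat (last at 1), move window start to 2
  Position 4 ('d'): window [2,4] length 3
  Position 5 ('a'): window [2,5] length 4
  Position 6 ('b'): window [2,6] length 5 -- new best
  Position 7 ('d'): repeat (last at 4), move window start to 5
  Position 7 ('d'): window [5,7] length 3
  Position 8 ('b'): repeat (last at 6), move window start to 7
  Position 8 ('b'): window [7,8] length 2
Longest substring with no repeats: "efdab" with length 5

5


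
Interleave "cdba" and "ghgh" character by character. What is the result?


Interleaving "cdba" and "ghgh":
  Position 0: 'c' from first, 'g' from second => "cg"
  Position 1: 'd' from first, 'h' from second => "dh"
  Position 2: 'b' from first, 'g' from second => "bg"
  Position 3: 'a' from first, 'h' from second => "ah"
Result: cgdhbgah

cgdhbgah


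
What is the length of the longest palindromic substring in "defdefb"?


Input: "defdefb"
Checking substrings for palindromes:
  No multi-char palindromic substrings found
Longest palindromic substring: "d" with length 1

1


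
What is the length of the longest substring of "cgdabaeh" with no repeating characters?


Input: "cgdabaeh"
Sliding window (track last position of each char):
  Position 0 ('c'): window [0,0] length 1 -- new best
  Position 1 ('g'): window [0,1] length 2 -- new best
  Position 2 ('d'): window [0,2] length 3 -- new best
  Position 3 ('a'): window [0,3] length 4 -- new best
  Position 4 ('b'): window [0,4] length 5 -- new best
  Position 5 ('a'): repeat (last at 3), move window start to 4
  Position 5 ('a'): window [4,5] length 2
  Position 6 ('e'): window [4,6] length 3
  Position 7 ('h'): window [4,7] length 4
Longest substring with no repeats: "cgdab" with length 5

5


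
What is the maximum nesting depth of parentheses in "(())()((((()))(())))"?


Input: "(())()((((()))(())))"
Tracking depth:
  Position 0 '(': depth becomes 1
  Position 1 '(': depth becomes 2
  Position 2 ')': depth becomes 1
  Position 3 ')': depth becomes 0
  Position 4 '(': depth becomes 1
  Position 5 ')': depth becomes 0
  Position 6 '(': depth becomes 1
  Position 7 '(': depth becomes 2
  Position 8 '(': depth becomes 3
  Position 9 '(': depth becomes 4
  Position 10 '(': depth becomes 5
  Position 11 ')': depth becomes 4
  Position 12 ')': depth becomes 3
  Position 13 ')': depth becomes 2
  Position 14 '(': depth becomes 3
  Position 15 '(': depth becomes 4
  Position 16 ')': depth becomes 3
  Position 17 ')': depth becomes 2
  Position 18 ')': depth becomes 1
  Position 19 ')': depth becomes 0
Maximum depth reached: 5

5


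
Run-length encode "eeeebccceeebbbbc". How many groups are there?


Input: eeeebccceeebbbbc
Scanning for consecutive runs:
  Group 1: 'e' x 4 (positions 0-3)
  Group 2: 'b' x 1 (positions 4-4)
  Group 3: 'c' x 3 (positions 5-7)
  Group 4: 'e' x 3 (positions 8-10)
  Group 5: 'b' x 4 (positions 11-14)
  Group 6: 'c' x 1 (positions 15-15)
Total groups: 6

6


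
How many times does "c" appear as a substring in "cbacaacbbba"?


Searching for "c" in "cbacaacbbba"
Scanning each position:
  Position 0: "c" => MATCH
  Position 1: "b" => no
  Position 2: "a" => no
  Position 3: "c" => MATCH
  Position 4: "a" => no
  Position 5: "a" => no
  Position 6: "c" => MATCH
  Position 7: "b" => no
  Position 8: "b" => no
  Position 9: "b" => no
  Position 10: "a" => no
Total occurrences: 3

3


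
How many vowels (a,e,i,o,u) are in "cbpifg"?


Input: cbpifg
Checking each character:
  'c' at position 0: consonant
  'b' at position 1: consonant
  'p' at position 2: consonant
  'i' at position 3: vowel (running total: 1)
  'f' at position 4: consonant
  'g' at position 5: consonant
Total vowels: 1

1


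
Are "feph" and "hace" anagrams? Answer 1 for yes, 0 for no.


Strings: "feph", "hace"
Sorted first:  efhp
Sorted second: aceh
Differ at position 0: 'e' vs 'a' => not anagrams

0


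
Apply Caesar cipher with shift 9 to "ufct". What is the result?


Caesar cipher: shift "ufct" by 9
  'u' (pos 20) + 9 = pos 3 = 'd'
  'f' (pos 5) + 9 = pos 14 = 'o'
  'c' (pos 2) + 9 = pos 11 = 'l'
  't' (pos 19) + 9 = pos 2 = 'c'
Result: dolc

dolc


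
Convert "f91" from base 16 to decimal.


Input: "f91" in base 16
Positional expansion:
  Digit 'f' (value 15) x 16^2 = 3840
  Digit '9' (value 9) x 16^1 = 144
  Digit '1' (value 1) x 16^0 = 1
Sum = 3985

3985


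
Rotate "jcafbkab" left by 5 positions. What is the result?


Input: "jcafbkab", rotate left by 5
First 5 characters: "jcafb"
Remaining characters: "kab"
Concatenate remaining + first: "kab" + "jcafb" = "kabjcafb"

kabjcafb


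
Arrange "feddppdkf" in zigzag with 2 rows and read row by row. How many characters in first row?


Zigzag "feddppdkf" into 2 rows:
Placing characters:
  'f' => row 0
  'e' => row 1
  'd' => row 0
  'd' => row 1
  'p' => row 0
  'p' => row 1
  'd' => row 0
  'k' => row 1
  'f' => row 0
Rows:
  Row 0: "fdpdf"
  Row 1: "edpk"
First row length: 5

5


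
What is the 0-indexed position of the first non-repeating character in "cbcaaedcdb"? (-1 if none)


Input: cbcaaedcdb
Character frequencies:
  'a': 2
  'b': 2
  'c': 3
  'd': 2
  'e': 1
Scanning left to right for freq == 1:
  Position 0 ('c'): freq=3, skip
  Position 1 ('b'): freq=2, skip
  Position 2 ('c'): freq=3, skip
  Position 3 ('a'): freq=2, skip
  Position 4 ('a'): freq=2, skip
  Position 5 ('e'): unique! => answer = 5

5


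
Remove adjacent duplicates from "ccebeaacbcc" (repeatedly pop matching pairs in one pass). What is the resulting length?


Input: ccebeaacbcc
Stack-based adjacent duplicate removal:
  Read 'c': push. Stack: c
  Read 'c': matches stack top 'c' => pop. Stack: (empty)
  Read 'e': push. Stack: e
  Read 'b': push. Stack: eb
  Read 'e': push. Stack: ebe
  Read 'a': push. Stack: ebea
  Read 'a': matches stack top 'a' => pop. Stack: ebe
  Read 'c': push. Stack: ebec
  Read 'b': push. Stack: ebecb
  Read 'c': push. Stack: ebecbc
  Read 'c': matches stack top 'c' => pop. Stack: ebecb
Final stack: "ebecb" (length 5)

5


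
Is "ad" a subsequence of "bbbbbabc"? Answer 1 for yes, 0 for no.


Check if "ad" is a subsequence of "bbbbbabc"
Greedy scan:
  Position 0 ('b'): no match needed
  Position 1 ('b'): no match needed
  Position 2 ('b'): no match needed
  Position 3 ('b'): no match needed
  Position 4 ('b'): no match needed
  Position 5 ('a'): matches sub[0] = 'a'
  Position 6 ('b'): no match needed
  Position 7 ('c'): no match needed
Only matched 1/2 characters => not a subsequence

0


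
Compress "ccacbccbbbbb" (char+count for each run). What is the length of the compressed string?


Input: ccacbccbbbbb
Runs:
  'c' x 2 => "c2"
  'a' x 1 => "a1"
  'c' x 1 => "c1"
  'b' x 1 => "b1"
  'c' x 2 => "c2"
  'b' x 5 => "b5"
Compressed: "c2a1c1b1c2b5"
Compressed length: 12

12


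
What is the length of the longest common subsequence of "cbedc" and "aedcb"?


LCS of "cbedc" and "aedcb"
DP table:
           a    e    d    c    b
      0    0    0    0    0    0
  c   0    0    0    0    1    1
  b   0    0    0    0    1    2
  e   0    0    1    1    1    2
  d   0    0    1    2    2    2
  c   0    0    1    2    3    3
LCS length = dp[5][5] = 3

3


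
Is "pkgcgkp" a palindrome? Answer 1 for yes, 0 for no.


Input: pkgcgkp
Reversed: pkgcgkp
  Compare pos 0 ('p') with pos 6 ('p'): match
  Compare pos 1 ('k') with pos 5 ('k'): match
  Compare pos 2 ('g') with pos 4 ('g'): match
Result: palindrome

1


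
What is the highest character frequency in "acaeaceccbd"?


Input: acaeaceccbd
Character counts:
  'a': 3
  'b': 1
  'c': 4
  'd': 1
  'e': 2
Maximum frequency: 4

4


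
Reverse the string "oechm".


Input: oechm
Reading characters right to left:
  Position 4: 'm'
  Position 3: 'h'
  Position 2: 'c'
  Position 1: 'e'
  Position 0: 'o'
Reversed: mhceo

mhceo


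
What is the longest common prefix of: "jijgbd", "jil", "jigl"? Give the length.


Words: jijgbd, jil, jigl
  Position 0: all 'j' => match
  Position 1: all 'i' => match
  Position 2: ('j', 'l', 'g') => mismatch, stop
LCP = "ji" (length 2)

2


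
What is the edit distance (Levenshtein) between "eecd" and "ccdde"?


Computing edit distance: "eecd" -> "ccdde"
DP table:
           c    c    d    d    e
      0    1    2    3    4    5
  e   1    1    2    3    4    4
  e   2    2    2    3    4    4
  c   3    2    2    3    4    5
  d   4    3    3    2    3    4
Edit distance = dp[4][5] = 4

4


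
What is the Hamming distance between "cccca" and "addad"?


Comparing "cccca" and "addad" position by position:
  Position 0: 'c' vs 'a' => differ
  Position 1: 'c' vs 'd' => differ
  Position 2: 'c' vs 'd' => differ
  Position 3: 'c' vs 'a' => differ
  Position 4: 'a' vs 'd' => differ
Total differences (Hamming distance): 5

5


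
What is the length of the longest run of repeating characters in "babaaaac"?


Input: "babaaaac"
Scanning for longest run:
  Position 1 ('a'): new char, reset run to 1
  Position 2 ('b'): new char, reset run to 1
  Position 3 ('a'): new char, reset run to 1
  Position 4 ('a'): continues run of 'a', length=2
  Position 5 ('a'): continues run of 'a', length=3
  Position 6 ('a'): continues run of 'a', length=4
  Position 7 ('c'): new char, reset run to 1
Longest run: 'a' with length 4

4


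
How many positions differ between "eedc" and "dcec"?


Comparing "eedc" and "dcec" position by position:
  Position 0: 'e' vs 'd' => DIFFER
  Position 1: 'e' vs 'c' => DIFFER
  Position 2: 'd' vs 'e' => DIFFER
  Position 3: 'c' vs 'c' => same
Positions that differ: 3

3


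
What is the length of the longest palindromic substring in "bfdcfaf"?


Input: "bfdcfaf"
Checking substrings for palindromes:
  [4:7] "faf" (len 3) => palindrome
Longest palindromic substring: "faf" with length 3

3


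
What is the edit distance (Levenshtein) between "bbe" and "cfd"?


Computing edit distance: "bbe" -> "cfd"
DP table:
           c    f    d
      0    1    2    3
  b   1    1    2    3
  b   2    2    2    3
  e   3    3    3    3
Edit distance = dp[3][3] = 3

3


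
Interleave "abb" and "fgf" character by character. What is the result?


Interleaving "abb" and "fgf":
  Position 0: 'a' from first, 'f' from second => "af"
  Position 1: 'b' from first, 'g' from second => "bg"
  Position 2: 'b' from first, 'f' from second => "bf"
Result: afbgbf

afbgbf


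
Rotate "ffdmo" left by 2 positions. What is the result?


Input: "ffdmo", rotate left by 2
First 2 characters: "ff"
Remaining characters: "dmo"
Concatenate remaining + first: "dmo" + "ff" = "dmoff"

dmoff


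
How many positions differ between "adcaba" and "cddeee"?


Comparing "adcaba" and "cddeee" position by position:
  Position 0: 'a' vs 'c' => DIFFER
  Position 1: 'd' vs 'd' => same
  Position 2: 'c' vs 'd' => DIFFER
  Position 3: 'a' vs 'e' => DIFFER
  Position 4: 'b' vs 'e' => DIFFER
  Position 5: 'a' vs 'e' => DIFFER
Positions that differ: 5

5


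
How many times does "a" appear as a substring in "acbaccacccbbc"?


Searching for "a" in "acbaccacccbbc"
Scanning each position:
  Position 0: "a" => MATCH
  Position 1: "c" => no
  Position 2: "b" => no
  Position 3: "a" => MATCH
  Position 4: "c" => no
  Position 5: "c" => no
  Position 6: "a" => MATCH
  Position 7: "c" => no
  Position 8: "c" => no
  Position 9: "c" => no
  Position 10: "b" => no
  Position 11: "b" => no
  Position 12: "c" => no
Total occurrences: 3

3


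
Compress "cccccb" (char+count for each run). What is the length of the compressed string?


Input: cccccb
Runs:
  'c' x 5 => "c5"
  'b' x 1 => "b1"
Compressed: "c5b1"
Compressed length: 4

4


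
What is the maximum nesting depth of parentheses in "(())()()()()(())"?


Input: "(())()()()()(())"
Tracking depth:
  Position 0 '(': depth becomes 1
  Position 1 '(': depth becomes 2
  Position 2 ')': depth becomes 1
  Position 3 ')': depth becomes 0
  Position 4 '(': depth becomes 1
  Position 5 ')': depth becomes 0
  Position 6 '(': depth becomes 1
  Position 7 ')': depth becomes 0
  Position 8 '(': depth becomes 1
  Position 9 ')': depth becomes 0
  Position 10 '(': depth becomes 1
  Position 11 ')': depth becomes 0
  Position 12 '(': depth becomes 1
  Position 13 '(': depth becomes 2
  Position 14 ')': depth becomes 1
  Position 15 ')': depth becomes 0
Maximum depth reached: 2

2


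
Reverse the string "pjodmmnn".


Input: pjodmmnn
Reading characters right to left:
  Position 7: 'n'
  Position 6: 'n'
  Position 5: 'm'
  Position 4: 'm'
  Position 3: 'd'
  Position 2: 'o'
  Position 1: 'j'
  Position 0: 'p'
Reversed: nnmmdojp

nnmmdojp


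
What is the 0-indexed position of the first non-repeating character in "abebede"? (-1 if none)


Input: abebede
Character frequencies:
  'a': 1
  'b': 2
  'd': 1
  'e': 3
Scanning left to right for freq == 1:
  Position 0 ('a'): unique! => answer = 0

0


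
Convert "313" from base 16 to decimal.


Input: "313" in base 16
Positional expansion:
  Digit '3' (value 3) x 16^2 = 768
  Digit '1' (value 1) x 16^1 = 16
  Digit '3' (value 3) x 16^0 = 3
Sum = 787

787


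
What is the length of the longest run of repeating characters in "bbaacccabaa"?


Input: "bbaacccabaa"
Scanning for longest run:
  Position 1 ('b'): continues run of 'b', length=2
  Position 2 ('a'): new char, reset run to 1
  Position 3 ('a'): continues run of 'a', length=2
  Position 4 ('c'): new char, reset run to 1
  Position 5 ('c'): continues run of 'c', length=2
  Position 6 ('c'): continues run of 'c', length=3
  Position 7 ('a'): new char, reset run to 1
  Position 8 ('b'): new char, reset run to 1
  Position 9 ('a'): new char, reset run to 1
  Position 10 ('a'): continues run of 'a', length=2
Longest run: 'c' with length 3

3


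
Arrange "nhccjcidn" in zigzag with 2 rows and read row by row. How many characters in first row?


Zigzag "nhccjcidn" into 2 rows:
Placing characters:
  'n' => row 0
  'h' => row 1
  'c' => row 0
  'c' => row 1
  'j' => row 0
  'c' => row 1
  'i' => row 0
  'd' => row 1
  'n' => row 0
Rows:
  Row 0: "ncjin"
  Row 1: "hccd"
First row length: 5

5


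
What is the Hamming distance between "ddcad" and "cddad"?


Comparing "ddcad" and "cddad" position by position:
  Position 0: 'd' vs 'c' => differ
  Position 1: 'd' vs 'd' => same
  Position 2: 'c' vs 'd' => differ
  Position 3: 'a' vs 'a' => same
  Position 4: 'd' vs 'd' => same
Total differences (Hamming distance): 2

2


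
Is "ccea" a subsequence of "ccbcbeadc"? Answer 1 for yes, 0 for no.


Check if "ccea" is a subsequence of "ccbcbeadc"
Greedy scan:
  Position 0 ('c'): matches sub[0] = 'c'
  Position 1 ('c'): matches sub[1] = 'c'
  Position 2 ('b'): no match needed
  Position 3 ('c'): no match needed
  Position 4 ('b'): no match needed
  Position 5 ('e'): matches sub[2] = 'e'
  Position 6 ('a'): matches sub[3] = 'a'
  Position 7 ('d'): no match needed
  Position 8 ('c'): no match needed
All 4 characters matched => is a subsequence

1


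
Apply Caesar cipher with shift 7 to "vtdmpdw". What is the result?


Caesar cipher: shift "vtdmpdw" by 7
  'v' (pos 21) + 7 = pos 2 = 'c'
  't' (pos 19) + 7 = pos 0 = 'a'
  'd' (pos 3) + 7 = pos 10 = 'k'
  'm' (pos 12) + 7 = pos 19 = 't'
  'p' (pos 15) + 7 = pos 22 = 'w'
  'd' (pos 3) + 7 = pos 10 = 'k'
  'w' (pos 22) + 7 = pos 3 = 'd'
Result: caktwkd

caktwkd


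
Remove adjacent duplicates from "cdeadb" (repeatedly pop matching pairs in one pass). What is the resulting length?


Input: cdeadb
Stack-based adjacent duplicate removal:
  Read 'c': push. Stack: c
  Read 'd': push. Stack: cd
  Read 'e': push. Stack: cde
  Read 'a': push. Stack: cdea
  Read 'd': push. Stack: cdead
  Read 'b': push. Stack: cdeadb
Final stack: "cdeadb" (length 6)

6


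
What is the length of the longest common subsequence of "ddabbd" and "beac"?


LCS of "ddabbd" and "beac"
DP table:
           b    e    a    c
      0    0    0    0    0
  d   0    0    0    0    0
  d   0    0    0    0    0
  a   0    0    0    1    1
  b   0    1    1    1    1
  b   0    1    1    1    1
  d   0    1    1    1    1
LCS length = dp[6][4] = 1

1


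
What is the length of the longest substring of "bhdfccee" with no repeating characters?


Input: "bhdfccee"
Sliding window (track last position of each char):
  Position 0 ('b'): window [0,0] length 1 -- new best
  Position 1 ('h'): window [0,1] length 2 -- new best
  Position 2 ('d'): window [0,2] length 3 -- new best
  Position 3 ('f'): window [0,3] length 4 -- new best
  Position 4 ('c'): window [0,4] length 5 -- new best
  Position 5 ('c'): repeat (last at 4), move window start to 5
  Position 5 ('c'): window [5,5] length 1
  Position 6 ('e'): window [5,6] length 2
  Position 7 ('e'): repeat (last at 6), move window start to 7
  Position 7 ('e'): window [7,7] length 1
Longest substring with no repeats: "bhdfc" with length 5

5


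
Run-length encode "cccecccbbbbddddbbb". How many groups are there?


Input: cccecccbbbbddddbbb
Scanning for consecutive runs:
  Group 1: 'c' x 3 (positions 0-2)
  Group 2: 'e' x 1 (positions 3-3)
  Group 3: 'c' x 3 (positions 4-6)
  Group 4: 'b' x 4 (positions 7-10)
  Group 5: 'd' x 4 (positions 11-14)
  Group 6: 'b' x 3 (positions 15-17)
Total groups: 6

6


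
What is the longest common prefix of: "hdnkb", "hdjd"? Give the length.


Words: hdnkb, hdjd
  Position 0: all 'h' => match
  Position 1: all 'd' => match
  Position 2: ('n', 'j') => mismatch, stop
LCP = "hd" (length 2)

2


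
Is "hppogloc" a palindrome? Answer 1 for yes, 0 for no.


Input: hppogloc
Reversed: colgopph
  Compare pos 0 ('h') with pos 7 ('c'): MISMATCH
  Compare pos 1 ('p') with pos 6 ('o'): MISMATCH
  Compare pos 2 ('p') with pos 5 ('l'): MISMATCH
  Compare pos 3 ('o') with pos 4 ('g'): MISMATCH
Result: not a palindrome

0


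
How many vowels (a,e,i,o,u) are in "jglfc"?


Input: jglfc
Checking each character:
  'j' at position 0: consonant
  'g' at position 1: consonant
  'l' at position 2: consonant
  'f' at position 3: consonant
  'c' at position 4: consonant
Total vowels: 0

0


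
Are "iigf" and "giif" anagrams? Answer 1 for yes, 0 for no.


Strings: "iigf", "giif"
Sorted first:  fgii
Sorted second: fgii
Sorted forms match => anagrams

1


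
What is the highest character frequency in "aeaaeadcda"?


Input: aeaaeadcda
Character counts:
  'a': 5
  'c': 1
  'd': 2
  'e': 2
Maximum frequency: 5

5


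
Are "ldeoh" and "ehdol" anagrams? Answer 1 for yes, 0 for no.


Strings: "ldeoh", "ehdol"
Sorted first:  dehlo
Sorted second: dehlo
Sorted forms match => anagrams

1


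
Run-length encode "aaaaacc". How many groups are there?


Input: aaaaacc
Scanning for consecutive runs:
  Group 1: 'a' x 5 (positions 0-4)
  Group 2: 'c' x 2 (positions 5-6)
Total groups: 2

2


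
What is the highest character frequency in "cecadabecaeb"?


Input: cecadabecaeb
Character counts:
  'a': 3
  'b': 2
  'c': 3
  'd': 1
  'e': 3
Maximum frequency: 3

3


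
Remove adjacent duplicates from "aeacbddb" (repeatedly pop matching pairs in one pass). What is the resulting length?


Input: aeacbddb
Stack-based adjacent duplicate removal:
  Read 'a': push. Stack: a
  Read 'e': push. Stack: ae
  Read 'a': push. Stack: aea
  Read 'c': push. Stack: aeac
  Read 'b': push. Stack: aeacb
  Read 'd': push. Stack: aeacbd
  Read 'd': matches stack top 'd' => pop. Stack: aeacb
  Read 'b': matches stack top 'b' => pop. Stack: aeac
Final stack: "aeac" (length 4)

4


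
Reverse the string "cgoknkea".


Input: cgoknkea
Reading characters right to left:
  Position 7: 'a'
  Position 6: 'e'
  Position 5: 'k'
  Position 4: 'n'
  Position 3: 'k'
  Position 2: 'o'
  Position 1: 'g'
  Position 0: 'c'
Reversed: aeknkogc

aeknkogc


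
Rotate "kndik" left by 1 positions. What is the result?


Input: "kndik", rotate left by 1
First 1 characters: "k"
Remaining characters: "ndik"
Concatenate remaining + first: "ndik" + "k" = "ndikk"

ndikk


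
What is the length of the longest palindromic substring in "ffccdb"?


Input: "ffccdb"
Checking substrings for palindromes:
  [0:2] "ff" (len 2) => palindrome
  [2:4] "cc" (len 2) => palindrome
Longest palindromic substring: "ff" with length 2

2


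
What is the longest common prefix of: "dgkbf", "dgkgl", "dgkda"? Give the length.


Words: dgkbf, dgkgl, dgkda
  Position 0: all 'd' => match
  Position 1: all 'g' => match
  Position 2: all 'k' => match
  Position 3: ('b', 'g', 'd') => mismatch, stop
LCP = "dgk" (length 3)

3


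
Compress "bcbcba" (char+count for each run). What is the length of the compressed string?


Input: bcbcba
Runs:
  'b' x 1 => "b1"
  'c' x 1 => "c1"
  'b' x 1 => "b1"
  'c' x 1 => "c1"
  'b' x 1 => "b1"
  'a' x 1 => "a1"
Compressed: "b1c1b1c1b1a1"
Compressed length: 12

12


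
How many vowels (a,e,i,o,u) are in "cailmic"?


Input: cailmic
Checking each character:
  'c' at position 0: consonant
  'a' at position 1: vowel (running total: 1)
  'i' at position 2: vowel (running total: 2)
  'l' at position 3: consonant
  'm' at position 4: consonant
  'i' at position 5: vowel (running total: 3)
  'c' at position 6: consonant
Total vowels: 3

3


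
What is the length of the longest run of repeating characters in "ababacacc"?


Input: "ababacacc"
Scanning for longest run:
  Position 1 ('b'): new char, reset run to 1
  Position 2 ('a'): new char, reset run to 1
  Position 3 ('b'): new char, reset run to 1
  Position 4 ('a'): new char, reset run to 1
  Position 5 ('c'): new char, reset run to 1
  Position 6 ('a'): new char, reset run to 1
  Position 7 ('c'): new char, reset run to 1
  Position 8 ('c'): continues run of 'c', length=2
Longest run: 'c' with length 2

2


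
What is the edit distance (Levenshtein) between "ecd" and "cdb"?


Computing edit distance: "ecd" -> "cdb"
DP table:
           c    d    b
      0    1    2    3
  e   1    1    2    3
  c   2    1    2    3
  d   3    2    1    2
Edit distance = dp[3][3] = 2

2


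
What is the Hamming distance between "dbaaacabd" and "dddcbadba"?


Comparing "dbaaacabd" and "dddcbadba" position by position:
  Position 0: 'd' vs 'd' => same
  Position 1: 'b' vs 'd' => differ
  Position 2: 'a' vs 'd' => differ
  Position 3: 'a' vs 'c' => differ
  Position 4: 'a' vs 'b' => differ
  Position 5: 'c' vs 'a' => differ
  Position 6: 'a' vs 'd' => differ
  Position 7: 'b' vs 'b' => same
  Position 8: 'd' vs 'a' => differ
Total differences (Hamming distance): 7

7


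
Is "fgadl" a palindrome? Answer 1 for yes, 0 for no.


Input: fgadl
Reversed: ldagf
  Compare pos 0 ('f') with pos 4 ('l'): MISMATCH
  Compare pos 1 ('g') with pos 3 ('d'): MISMATCH
Result: not a palindrome

0


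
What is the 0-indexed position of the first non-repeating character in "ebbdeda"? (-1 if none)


Input: ebbdeda
Character frequencies:
  'a': 1
  'b': 2
  'd': 2
  'e': 2
Scanning left to right for freq == 1:
  Position 0 ('e'): freq=2, skip
  Position 1 ('b'): freq=2, skip
  Position 2 ('b'): freq=2, skip
  Position 3 ('d'): freq=2, skip
  Position 4 ('e'): freq=2, skip
  Position 5 ('d'): freq=2, skip
  Position 6 ('a'): unique! => answer = 6

6


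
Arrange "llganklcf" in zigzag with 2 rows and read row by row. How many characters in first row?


Zigzag "llganklcf" into 2 rows:
Placing characters:
  'l' => row 0
  'l' => row 1
  'g' => row 0
  'a' => row 1
  'n' => row 0
  'k' => row 1
  'l' => row 0
  'c' => row 1
  'f' => row 0
Rows:
  Row 0: "lgnlf"
  Row 1: "lakc"
First row length: 5

5


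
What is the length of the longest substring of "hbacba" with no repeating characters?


Input: "hbacba"
Sliding window (track last position of each char):
  Position 0 ('h'): window [0,0] length 1 -- new best
  Position 1 ('b'): window [0,1] length 2 -- new best
  Position 2 ('a'): window [0,2] length 3 -- new best
  Position 3 ('c'): window [0,3] length 4 -- new best
  Position 4 ('b'): repeat (last at 1), move window start to 2
  Position 4 ('b'): window [2,4] length 3
  Position 5 ('a'): repeat (last at 2), move window start to 3
  Position 5 ('a'): window [3,5] length 3
Longest substring with no repeats: "hbac" with length 4

4


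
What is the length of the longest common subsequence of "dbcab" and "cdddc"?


LCS of "dbcab" and "cdddc"
DP table:
           c    d    d    d    c
      0    0    0    0    0    0
  d   0    0    1    1    1    1
  b   0    0    1    1    1    1
  c   0    1    1    1    1    2
  a   0    1    1    1    1    2
  b   0    1    1    1    1    2
LCS length = dp[5][5] = 2

2


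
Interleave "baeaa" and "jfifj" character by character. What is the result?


Interleaving "baeaa" and "jfifj":
  Position 0: 'b' from first, 'j' from second => "bj"
  Position 1: 'a' from first, 'f' from second => "af"
  Position 2: 'e' from first, 'i' from second => "ei"
  Position 3: 'a' from first, 'f' from second => "af"
  Position 4: 'a' from first, 'j' from second => "aj"
Result: bjafeiafaj

bjafeiafaj


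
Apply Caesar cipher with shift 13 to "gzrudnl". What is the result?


Caesar cipher: shift "gzrudnl" by 13
  'g' (pos 6) + 13 = pos 19 = 't'
  'z' (pos 25) + 13 = pos 12 = 'm'
  'r' (pos 17) + 13 = pos 4 = 'e'
  'u' (pos 20) + 13 = pos 7 = 'h'
  'd' (pos 3) + 13 = pos 16 = 'q'
  'n' (pos 13) + 13 = pos 0 = 'a'
  'l' (pos 11) + 13 = pos 24 = 'y'
Result: tmehqay

tmehqay


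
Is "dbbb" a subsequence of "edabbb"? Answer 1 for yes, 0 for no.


Check if "dbbb" is a subsequence of "edabbb"
Greedy scan:
  Position 0 ('e'): no match needed
  Position 1 ('d'): matches sub[0] = 'd'
  Position 2 ('a'): no match needed
  Position 3 ('b'): matches sub[1] = 'b'
  Position 4 ('b'): matches sub[2] = 'b'
  Position 5 ('b'): matches sub[3] = 'b'
All 4 characters matched => is a subsequence

1


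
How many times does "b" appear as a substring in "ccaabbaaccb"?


Searching for "b" in "ccaabbaaccb"
Scanning each position:
  Position 0: "c" => no
  Position 1: "c" => no
  Position 2: "a" => no
  Position 3: "a" => no
  Position 4: "b" => MATCH
  Position 5: "b" => MATCH
  Position 6: "a" => no
  Position 7: "a" => no
  Position 8: "c" => no
  Position 9: "c" => no
  Position 10: "b" => MATCH
Total occurrences: 3

3


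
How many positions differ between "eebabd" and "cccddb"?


Comparing "eebabd" and "cccddb" position by position:
  Position 0: 'e' vs 'c' => DIFFER
  Position 1: 'e' vs 'c' => DIFFER
  Position 2: 'b' vs 'c' => DIFFER
  Position 3: 'a' vs 'd' => DIFFER
  Position 4: 'b' vs 'd' => DIFFER
  Position 5: 'd' vs 'b' => DIFFER
Positions that differ: 6

6


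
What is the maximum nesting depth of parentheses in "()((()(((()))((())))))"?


Input: "()((()(((()))((())))))"
Tracking depth:
  Position 0 '(': depth becomes 1
  Position 1 ')': depth becomes 0
  Position 2 '(': depth becomes 1
  Position 3 '(': depth becomes 2
  Position 4 '(': depth becomes 3
  Position 5 ')': depth becomes 2
  Position 6 '(': depth becomes 3
  Position 7 '(': depth becomes 4
  Position 8 '(': depth becomes 5
  Position 9 '(': depth becomes 6
  Position 10 ')': depth becomes 5
  Position 11 ')': depth becomes 4
  Position 12 ')': depth becomes 3
  Position 13 '(': depth becomes 4
  Position 14 '(': depth becomes 5
  Position 15 '(': depth becomes 6
  Position 16 ')': depth becomes 5
  Position 17 ')': depth becomes 4
  Position 18 ')': depth becomes 3
  Position 19 ')': depth becomes 2
  Position 20 ')': depth becomes 1
  Position 21 ')': depth becomes 0
Maximum depth reached: 6

6


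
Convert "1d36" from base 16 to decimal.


Input: "1d36" in base 16
Positional expansion:
  Digit '1' (value 1) x 16^3 = 4096
  Digit 'd' (value 13) x 16^2 = 3328
  Digit '3' (value 3) x 16^1 = 48
  Digit '6' (value 6) x 16^0 = 6
Sum = 7478

7478


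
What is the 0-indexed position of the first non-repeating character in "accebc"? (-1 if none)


Input: accebc
Character frequencies:
  'a': 1
  'b': 1
  'c': 3
  'e': 1
Scanning left to right for freq == 1:
  Position 0 ('a'): unique! => answer = 0

0


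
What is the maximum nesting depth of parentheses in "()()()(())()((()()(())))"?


Input: "()()()(())()((()()(())))"
Tracking depth:
  Position 0 '(': depth becomes 1
  Position 1 ')': depth becomes 0
  Position 2 '(': depth becomes 1
  Position 3 ')': depth becomes 0
  Position 4 '(': depth becomes 1
  Position 5 ')': depth becomes 0
  Position 6 '(': depth becomes 1
  Position 7 '(': depth becomes 2
  Position 8 ')': depth becomes 1
  Position 9 ')': depth becomes 0
  Position 10 '(': depth becomes 1
  Position 11 ')': depth becomes 0
  Position 12 '(': depth becomes 1
  Position 13 '(': depth becomes 2
  Position 14 '(': depth becomes 3
  Position 15 ')': depth becomes 2
  Position 16 '(': depth becomes 3
  Position 17 ')': depth becomes 2
  Position 18 '(': depth becomes 3
  Position 19 '(': depth becomes 4
  Position 20 ')': depth becomes 3
  Position 21 ')': depth becomes 2
  Position 22 ')': depth becomes 1
  Position 23 ')': depth becomes 0
Maximum depth reached: 4

4


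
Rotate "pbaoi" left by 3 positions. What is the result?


Input: "pbaoi", rotate left by 3
First 3 characters: "pba"
Remaining characters: "oi"
Concatenate remaining + first: "oi" + "pba" = "oipba"

oipba


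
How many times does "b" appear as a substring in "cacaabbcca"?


Searching for "b" in "cacaabbcca"
Scanning each position:
  Position 0: "c" => no
  Position 1: "a" => no
  Position 2: "c" => no
  Position 3: "a" => no
  Position 4: "a" => no
  Position 5: "b" => MATCH
  Position 6: "b" => MATCH
  Position 7: "c" => no
  Position 8: "c" => no
  Position 9: "a" => no
Total occurrences: 2

2


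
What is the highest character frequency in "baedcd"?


Input: baedcd
Character counts:
  'a': 1
  'b': 1
  'c': 1
  'd': 2
  'e': 1
Maximum frequency: 2

2


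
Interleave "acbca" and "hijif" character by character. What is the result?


Interleaving "acbca" and "hijif":
  Position 0: 'a' from first, 'h' from second => "ah"
  Position 1: 'c' from first, 'i' from second => "ci"
  Position 2: 'b' from first, 'j' from second => "bj"
  Position 3: 'c' from first, 'i' from second => "ci"
  Position 4: 'a' from first, 'f' from second => "af"
Result: ahcibjciaf

ahcibjciaf


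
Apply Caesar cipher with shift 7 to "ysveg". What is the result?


Caesar cipher: shift "ysveg" by 7
  'y' (pos 24) + 7 = pos 5 = 'f'
  's' (pos 18) + 7 = pos 25 = 'z'
  'v' (pos 21) + 7 = pos 2 = 'c'
  'e' (pos 4) + 7 = pos 11 = 'l'
  'g' (pos 6) + 7 = pos 13 = 'n'
Result: fzcln

fzcln


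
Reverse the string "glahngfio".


Input: glahngfio
Reading characters right to left:
  Position 8: 'o'
  Position 7: 'i'
  Position 6: 'f'
  Position 5: 'g'
  Position 4: 'n'
  Position 3: 'h'
  Position 2: 'a'
  Position 1: 'l'
  Position 0: 'g'
Reversed: oifgnhalg

oifgnhalg


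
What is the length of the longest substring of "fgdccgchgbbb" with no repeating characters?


Input: "fgdccgchgbbb"
Sliding window (track last position of each char):
  Position 0 ('f'): window [0,0] length 1 -- new best
  Position 1 ('g'): window [0,1] length 2 -- new best
  Position 2 ('d'): window [0,2] length 3 -- new best
  Position 3 ('c'): window [0,3] length 4 -- new best
  Position 4 ('c'): repeat (last at 3), move window start to 4
  Position 4 ('c'): window [4,4] length 1
  Position 5 ('g'): window [4,5] length 2
  Position 6 ('c'): repeat (last at 4), move window start to 5
  Position 6 ('c'): window [5,6] length 2
  Position 7 ('h'): window [5,7] length 3
  Position 8 ('g'): repeat (last at 5), move window start to 6
  Position 8 ('g'): window [6,8] length 3
  Position 9 ('b'): window [6,9] length 4
  Position 10 ('b'): repeat (last at 9), move window start to 10
  Position 10 ('b'): window [10,10] length 1
  Position 11 ('b'): repeat (last at 10), move window start to 11
  Position 11 ('b'): window [11,11] length 1
Longest substring with no repeats: "fgdc" with length 4

4


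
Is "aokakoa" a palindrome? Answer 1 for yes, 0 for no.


Input: aokakoa
Reversed: aokakoa
  Compare pos 0 ('a') with pos 6 ('a'): match
  Compare pos 1 ('o') with pos 5 ('o'): match
  Compare pos 2 ('k') with pos 4 ('k'): match
Result: palindrome

1


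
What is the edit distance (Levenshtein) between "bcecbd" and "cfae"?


Computing edit distance: "bcecbd" -> "cfae"
DP table:
           c    f    a    e
      0    1    2    3    4
  b   1    1    2    3    4
  c   2    1    2    3    4
  e   3    2    2    3    3
  c   4    3    3    3    4
  b   5    4    4    4    4
  d   6    5    5    5    5
Edit distance = dp[6][4] = 5

5


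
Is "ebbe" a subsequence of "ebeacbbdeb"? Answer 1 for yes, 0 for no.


Check if "ebbe" is a subsequence of "ebeacbbdeb"
Greedy scan:
  Position 0 ('e'): matches sub[0] = 'e'
  Position 1 ('b'): matches sub[1] = 'b'
  Position 2 ('e'): no match needed
  Position 3 ('a'): no match needed
  Position 4 ('c'): no match needed
  Position 5 ('b'): matches sub[2] = 'b'
  Position 6 ('b'): no match needed
  Position 7 ('d'): no match needed
  Position 8 ('e'): matches sub[3] = 'e'
  Position 9 ('b'): no match needed
All 4 characters matched => is a subsequence

1
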